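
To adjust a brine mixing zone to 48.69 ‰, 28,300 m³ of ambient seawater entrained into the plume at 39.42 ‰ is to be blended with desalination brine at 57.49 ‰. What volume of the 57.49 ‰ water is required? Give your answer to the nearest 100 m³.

29800 m³

Salt balance: 28,300×39.42 + V×57.49 = (28,300+V)×48.69
1,115,586 + 57.49V = 1,377,927 + 48.69V
262,341 = 8.8V
V = 29,811.48 m³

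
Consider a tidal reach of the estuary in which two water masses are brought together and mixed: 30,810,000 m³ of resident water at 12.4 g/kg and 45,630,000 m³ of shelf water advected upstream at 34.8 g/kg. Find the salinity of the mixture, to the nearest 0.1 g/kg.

Total salt / total volume:
salt = 30,810,000×12.4 + 45,630,000×34.8 = 382,044,000 + 1,587,924,000 = 1,969,968,000
volume = 30,810,000 + 45,630,000 = 76,440,000 m³
S = 1,969,968,000 / 76,440,000 = 25.771 g/kg

25.8 g/kg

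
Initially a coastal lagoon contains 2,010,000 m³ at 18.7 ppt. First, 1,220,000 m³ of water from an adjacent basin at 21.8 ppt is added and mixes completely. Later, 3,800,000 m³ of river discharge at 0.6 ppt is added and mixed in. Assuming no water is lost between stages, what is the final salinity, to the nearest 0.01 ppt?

Total salt / total volume:
Initial salt = 2,010,000×18.7 = 37,587,000
After stage 1: salt = 37,587,000 + 1,220,000×21.8 = 64,183,000; volume = 3,230,000 m³; S = 19.871 ppt
After stage 2: salt = 64,183,000 + 3,800,000×0.6 = 66,463,000; volume = 7,030,000 m³
S = 66,463,000 / 7,030,000 = 9.4542 ppt

9.45 ppt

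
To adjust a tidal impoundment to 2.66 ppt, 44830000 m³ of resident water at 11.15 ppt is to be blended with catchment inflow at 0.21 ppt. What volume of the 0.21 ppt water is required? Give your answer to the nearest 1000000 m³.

155000000 m³

Salt balance: 44,830,000×11.15 + V×0.21 = (44,830,000+V)×2.66
499,854,500 + 0.21V = 119,247,800 + 2.66V
380,606,700 = 2.45V
V = 155,349,673.47 m³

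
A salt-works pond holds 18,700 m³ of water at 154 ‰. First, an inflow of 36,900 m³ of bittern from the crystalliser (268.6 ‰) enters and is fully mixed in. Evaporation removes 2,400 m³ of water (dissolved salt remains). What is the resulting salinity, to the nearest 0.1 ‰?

After mixing: salt = 18,700×154 + 36,900×268.6 = 12,791,140; volume = 55,600 m³
After evaporation: salt unchanged = 12,791,140; volume = 55,600 − 2,400 = 53,200 m³
S = 12,791,140 / 53,200 = 240.435 ‰

240.4 ‰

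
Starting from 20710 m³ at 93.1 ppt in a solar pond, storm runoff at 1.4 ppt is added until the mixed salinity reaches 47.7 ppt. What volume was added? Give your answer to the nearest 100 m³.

Salt balance: 20,710×93.1 + V×1.4 = (20,710+V)×47.7
1,928,101 + 1.4V = 987,867 + 47.7V
940,234 = 46.3V
V = 20,307.43 m³

20300 m³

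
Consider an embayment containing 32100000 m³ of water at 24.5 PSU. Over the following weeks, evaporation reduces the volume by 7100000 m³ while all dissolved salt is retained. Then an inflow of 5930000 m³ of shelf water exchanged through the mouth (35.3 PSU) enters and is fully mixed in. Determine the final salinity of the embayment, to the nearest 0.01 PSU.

After evaporation: salt = 32,100,000×24.5 = 786,450,000; volume = 32,100,000 − 7,100,000 = 25,000,000 m³
After mixing: salt = 786,450,000 + 5,930,000×35.3 = 995,779,000; volume = 25,000,000 + 5,930,000 = 30,930,000 m³
S = 995,779,000 / 30,930,000 = 32.1946 PSU

32.19 PSU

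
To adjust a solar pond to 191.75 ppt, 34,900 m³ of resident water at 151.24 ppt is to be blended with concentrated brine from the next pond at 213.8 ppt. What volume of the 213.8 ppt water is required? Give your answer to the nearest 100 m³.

64100 m³

Salt balance: 34,900×151.24 + V×213.8 = (34,900+V)×191.75
5,278,276 + 213.8V = 6,692,075 + 191.75V
1,413,799 = 22.05V
V = 64,117.87 m³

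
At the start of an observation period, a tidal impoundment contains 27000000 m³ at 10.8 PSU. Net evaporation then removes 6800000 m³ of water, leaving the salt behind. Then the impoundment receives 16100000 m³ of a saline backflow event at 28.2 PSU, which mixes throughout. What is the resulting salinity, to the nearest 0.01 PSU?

After evaporation: salt = 27,000,000×10.8 = 291,600,000; volume = 27,000,000 − 6,800,000 = 20,200,000 m³
After mixing: salt = 291,600,000 + 16,100,000×28.2 = 745,620,000; volume = 20,200,000 + 16,100,000 = 36,300,000 m³
S = 745,620,000 / 36,300,000 = 20.5405 PSU

20.54 PSU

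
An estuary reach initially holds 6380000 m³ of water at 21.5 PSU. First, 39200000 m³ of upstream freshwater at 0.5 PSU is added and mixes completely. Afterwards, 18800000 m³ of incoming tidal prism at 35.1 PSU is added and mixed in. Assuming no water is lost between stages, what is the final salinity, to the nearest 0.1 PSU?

Salt balance:
Initial salt = 6,380,000×21.5 = 137,170,000
After stage 1: salt = 137,170,000 + 39,200,000×0.5 = 156,770,000; volume = 45,580,000 m³; S = 3.439 PSU
After stage 2: salt = 156,770,000 + 18,800,000×35.1 = 816,650,000; volume = 64,380,000 m³
S = 816,650,000 / 64,380,000 = 12.6848 PSU

12.7 PSU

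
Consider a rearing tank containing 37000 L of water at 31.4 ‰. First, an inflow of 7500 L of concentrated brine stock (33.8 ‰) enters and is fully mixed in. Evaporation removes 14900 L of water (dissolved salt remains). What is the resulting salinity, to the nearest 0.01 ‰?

47.81 ‰

After mixing: salt = 37,000×31.4 + 7,500×33.8 = 1,415,300; volume = 44,500 L
After evaporation: salt unchanged = 1,415,300; volume = 44,500 − 14,900 = 29,600 L
S = 1,415,300 / 29,600 = 47.8142 ‰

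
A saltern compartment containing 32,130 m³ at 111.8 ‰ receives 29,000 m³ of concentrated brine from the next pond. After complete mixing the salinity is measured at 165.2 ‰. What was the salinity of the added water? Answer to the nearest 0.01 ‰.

224.36 ‰

Salt balance: 32,130×111.8 + 29,000×S = 61,130×165.2
3,592,134 + 29,000·S = 10,098,676
S = (10,098,676 − 3,592,134) / 29,000 = 224.3635 ‰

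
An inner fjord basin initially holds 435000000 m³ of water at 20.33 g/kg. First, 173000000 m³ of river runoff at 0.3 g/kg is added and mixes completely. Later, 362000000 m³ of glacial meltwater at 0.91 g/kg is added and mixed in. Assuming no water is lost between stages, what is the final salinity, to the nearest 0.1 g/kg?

By conservation of dissolved salt,
Initial salt = 435,000,000×20.33 = 8,843,550,000
After stage 1: salt = 8,843,550,000 + 173,000,000×0.3 = 8,895,450,000; volume = 608,000,000 m³; S = 14.631 g/kg
After stage 2: salt = 8,895,450,000 + 362,000,000×0.91 = 9,224,870,000; volume = 970,000,000 m³
S = 9,224,870,000 / 970,000,000 = 9.5102 g/kg

9.5 g/kg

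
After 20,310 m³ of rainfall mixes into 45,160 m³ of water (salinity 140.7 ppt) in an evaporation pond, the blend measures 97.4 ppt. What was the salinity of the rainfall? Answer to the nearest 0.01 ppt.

1.12 ppt

Salt balance: 45,160×140.7 + 20,310×S = 65,470×97.4
6,354,012 + 20,310·S = 6,376,778
S = (6,376,778 − 6,354,012) / 20,310 = 1.1209 ppt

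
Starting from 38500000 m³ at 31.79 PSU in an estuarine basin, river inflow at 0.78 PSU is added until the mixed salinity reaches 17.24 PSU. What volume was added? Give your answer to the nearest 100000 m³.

Salt balance: 38,500,000×31.79 + V×0.78 = (38,500,000+V)×17.24
1,223,915,000 + 0.78V = 663,740,000 + 17.24V
560,175,000 = 16.46V
V = 34,032,503.04 m³

34000000 m³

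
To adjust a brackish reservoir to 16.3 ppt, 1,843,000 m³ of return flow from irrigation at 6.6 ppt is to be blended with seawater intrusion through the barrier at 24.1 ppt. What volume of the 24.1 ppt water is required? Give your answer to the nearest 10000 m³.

Salt balance: 1,843,000×6.6 + V×24.1 = (1,843,000+V)×16.3
12,163,800 + 24.1V = 30,040,900 + 16.3V
17,877,100 = 7.8V
V = 2,291,935.9 m³

2290000 m³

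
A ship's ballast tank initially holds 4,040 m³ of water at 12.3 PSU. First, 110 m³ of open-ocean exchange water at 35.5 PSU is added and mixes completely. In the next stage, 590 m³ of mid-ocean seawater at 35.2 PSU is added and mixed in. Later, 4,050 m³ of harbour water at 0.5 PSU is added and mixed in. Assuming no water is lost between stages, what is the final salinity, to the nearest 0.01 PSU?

8.69 PSU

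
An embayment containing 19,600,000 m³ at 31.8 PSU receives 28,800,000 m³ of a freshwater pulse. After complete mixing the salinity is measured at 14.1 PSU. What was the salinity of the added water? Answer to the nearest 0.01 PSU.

2.05 PSU

Salt balance: 19,600,000×31.8 + 28,800,000×S = 48,400,000×14.1
623,280,000 + 28,800,000·S = 682,440,000
S = (682,440,000 − 623,280,000) / 28,800,000 = 2.0542 PSU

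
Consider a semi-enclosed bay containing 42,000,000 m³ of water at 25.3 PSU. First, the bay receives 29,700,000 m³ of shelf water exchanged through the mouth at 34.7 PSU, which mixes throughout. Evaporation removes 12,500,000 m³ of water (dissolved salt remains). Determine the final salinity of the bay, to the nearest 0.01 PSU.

After mixing: salt = 42,000,000×25.3 + 29,700,000×34.7 = 2,093,190,000; volume = 71,700,000 m³
After evaporation: salt unchanged = 2,093,190,000; volume = 71,700,000 − 12,500,000 = 59,200,000 m³
S = 2,093,190,000 / 59,200,000 = 35.3579 PSU

35.36 PSU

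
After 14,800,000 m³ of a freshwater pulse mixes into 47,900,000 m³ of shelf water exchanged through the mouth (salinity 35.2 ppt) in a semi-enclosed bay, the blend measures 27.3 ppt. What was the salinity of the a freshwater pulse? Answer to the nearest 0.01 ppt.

1.73 ppt

Salt balance: 47,900,000×35.2 + 14,800,000×S = 62,700,000×27.3
1,686,080,000 + 14,800,000·S = 1,711,710,000
S = (1,711,710,000 − 1,686,080,000) / 14,800,000 = 1.7318 ppt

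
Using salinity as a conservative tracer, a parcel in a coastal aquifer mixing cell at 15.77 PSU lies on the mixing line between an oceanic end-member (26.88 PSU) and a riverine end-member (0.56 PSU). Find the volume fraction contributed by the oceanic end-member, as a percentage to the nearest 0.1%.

Let g be the oceanic fraction. Salt balance per unit volume:
g×26.88 + (1−g)×0.56 = 15.77
g = (15.77 − 0.56) / (26.88 − 0.56) = 15.21/26.32 = 0.5779

57.8%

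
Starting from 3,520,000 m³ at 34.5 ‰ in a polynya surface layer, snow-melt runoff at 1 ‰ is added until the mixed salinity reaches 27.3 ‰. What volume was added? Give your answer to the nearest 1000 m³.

964000 m³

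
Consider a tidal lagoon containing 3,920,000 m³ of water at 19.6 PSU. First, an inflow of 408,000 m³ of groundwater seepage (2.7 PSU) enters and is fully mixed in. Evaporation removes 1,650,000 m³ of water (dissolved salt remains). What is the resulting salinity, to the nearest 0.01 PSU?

29.10 PSU

After mixing: salt = 3,920,000×19.6 + 408,000×2.7 = 77,933,600; volume = 4,328,000 m³
After evaporation: salt unchanged = 77,933,600; volume = 4,328,000 − 1,650,000 = 2,678,000 m³
S = 77,933,600 / 2,678,000 = 29.1014 PSU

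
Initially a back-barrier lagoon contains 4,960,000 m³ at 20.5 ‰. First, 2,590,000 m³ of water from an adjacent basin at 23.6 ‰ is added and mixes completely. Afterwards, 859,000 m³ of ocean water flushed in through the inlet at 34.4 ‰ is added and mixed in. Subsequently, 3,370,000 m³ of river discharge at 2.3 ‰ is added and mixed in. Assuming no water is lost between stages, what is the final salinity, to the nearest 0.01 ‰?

Conserving salt mass:
Initial salt = 4,960,000×20.5 = 101,680,000
After stage 1: salt = 101,680,000 + 2,590,000×23.6 = 162,804,000; volume = 7,550,000 m³; S = 21.563 ‰
After stage 2: salt = 162,804,000 + 859,000×34.4 = 192,353,600; volume = 8,409,000 m³; S = 22.875 ‰
After stage 3: salt = 192,353,600 + 3,370,000×2.3 = 200,104,600; volume = 11,779,000 m³
S = 200,104,600 / 11,779,000 = 16.9883 ‰

16.99 ‰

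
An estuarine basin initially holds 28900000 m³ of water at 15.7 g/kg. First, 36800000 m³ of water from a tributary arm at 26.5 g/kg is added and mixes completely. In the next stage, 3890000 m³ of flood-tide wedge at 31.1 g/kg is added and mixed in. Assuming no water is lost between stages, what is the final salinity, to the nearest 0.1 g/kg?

22.3 g/kg

By conservation of dissolved salt,
Initial salt = 28,900,000×15.7 = 453,730,000
After stage 1: salt = 453,730,000 + 36,800,000×26.5 = 1,428,930,000; volume = 65,700,000 m³; S = 21.749 g/kg
After stage 2: salt = 1,428,930,000 + 3,890,000×31.1 = 1,549,909,000; volume = 69,590,000 m³
S = 1,549,909,000 / 69,590,000 = 22.272 g/kg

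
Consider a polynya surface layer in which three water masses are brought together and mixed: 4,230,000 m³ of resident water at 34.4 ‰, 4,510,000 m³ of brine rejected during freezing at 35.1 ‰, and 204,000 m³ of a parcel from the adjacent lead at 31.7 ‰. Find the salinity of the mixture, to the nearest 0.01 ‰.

Total salt / total volume:
salt = 4,230,000×34.4 + 4,510,000×35.1 + 204,000×31.7 = 145,512,000 + 158,301,000 + 6,466,800 = 310,279,800
volume = 4,230,000 + 4,510,000 + 204,000 = 8,944,000 m³
S = 310,279,800 / 8,944,000 = 34.6914 ‰

34.69 ‰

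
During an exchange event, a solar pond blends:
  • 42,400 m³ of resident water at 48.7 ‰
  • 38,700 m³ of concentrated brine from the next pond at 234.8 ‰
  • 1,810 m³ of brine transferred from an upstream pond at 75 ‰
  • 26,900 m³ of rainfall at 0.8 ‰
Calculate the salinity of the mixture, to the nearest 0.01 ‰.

102.99 ‰

Total salt / total volume:
salt = 42,400×48.7 + 38,700×234.8 + 1,810×75 + 26,900×0.8 = 2,064,880 + 9,086,760 + 135,750 + 21,520 = 11,308,910
volume = 42,400 + 38,700 + 1,810 + 26,900 = 109,810 m³
S = 11,308,910 / 109,810 = 102.9862 ‰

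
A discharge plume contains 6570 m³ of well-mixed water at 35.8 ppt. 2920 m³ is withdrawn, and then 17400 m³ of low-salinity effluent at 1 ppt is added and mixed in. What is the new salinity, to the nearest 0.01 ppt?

7.03 ppt

Remaining after removal: 3,650 m³ at 35.8 ppt (salt = 130,670)
After addition: salt = 130,670 + 17,400×1 = 148,070; volume = 21,050 m³
S = 148,070 / 21,050 = 7.0342 ppt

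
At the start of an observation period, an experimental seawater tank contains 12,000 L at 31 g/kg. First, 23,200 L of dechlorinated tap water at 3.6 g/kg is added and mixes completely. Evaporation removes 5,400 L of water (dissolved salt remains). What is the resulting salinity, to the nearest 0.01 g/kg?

After mixing: salt = 12,000×31 + 23,200×3.6 = 455,520; volume = 35,200 L
After evaporation: salt unchanged = 455,520; volume = 35,200 − 5,400 = 29,800 L
S = 455,520 / 29,800 = 15.2859 g/kg

15.29 g/kg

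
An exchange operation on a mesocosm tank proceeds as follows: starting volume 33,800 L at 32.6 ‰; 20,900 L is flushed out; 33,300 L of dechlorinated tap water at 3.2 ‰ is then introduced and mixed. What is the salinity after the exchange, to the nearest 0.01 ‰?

Remaining after removal: 12,900 L at 32.6 ‰ (salt = 420,540)
After addition: salt = 420,540 + 33,300×3.2 = 527,100; volume = 46,200 L
S = 527,100 / 46,200 = 11.4091 ‰

11.41 ‰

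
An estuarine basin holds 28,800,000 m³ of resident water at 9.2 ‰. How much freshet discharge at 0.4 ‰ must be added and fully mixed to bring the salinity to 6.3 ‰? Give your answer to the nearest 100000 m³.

14200000 m³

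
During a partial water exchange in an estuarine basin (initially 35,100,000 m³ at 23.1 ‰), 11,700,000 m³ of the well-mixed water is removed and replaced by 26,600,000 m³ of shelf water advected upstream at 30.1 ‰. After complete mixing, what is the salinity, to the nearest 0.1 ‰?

26.8 ‰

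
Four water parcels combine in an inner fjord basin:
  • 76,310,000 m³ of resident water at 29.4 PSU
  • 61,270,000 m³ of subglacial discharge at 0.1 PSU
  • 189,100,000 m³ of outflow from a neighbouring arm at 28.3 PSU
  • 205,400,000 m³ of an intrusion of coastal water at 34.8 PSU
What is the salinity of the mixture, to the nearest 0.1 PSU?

27.7 PSU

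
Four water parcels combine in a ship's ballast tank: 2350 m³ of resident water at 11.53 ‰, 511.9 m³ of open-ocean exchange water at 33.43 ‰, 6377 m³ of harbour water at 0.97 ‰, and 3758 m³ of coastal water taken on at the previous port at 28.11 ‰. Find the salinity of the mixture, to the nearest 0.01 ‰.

12.01 ‰

Weighted by volume,
salt = 2,350×11.53 + 511.9×33.43 + 6,377×0.97 + 3,758×28.11 = 27,095.5 + 17,112.817 + 6,185.69 + 105,637.38 = 156,031.387
volume = 2,350 + 511.9 + 6,377 + 3,758 = 12,996.9 m³
S = 156,031.387 / 12,996.9 = 12.0053 ‰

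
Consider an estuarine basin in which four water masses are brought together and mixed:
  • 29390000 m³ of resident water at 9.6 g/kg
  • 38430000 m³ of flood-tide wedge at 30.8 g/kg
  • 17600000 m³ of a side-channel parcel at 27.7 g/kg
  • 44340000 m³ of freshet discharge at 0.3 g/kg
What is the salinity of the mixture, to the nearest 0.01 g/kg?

15.16 g/kg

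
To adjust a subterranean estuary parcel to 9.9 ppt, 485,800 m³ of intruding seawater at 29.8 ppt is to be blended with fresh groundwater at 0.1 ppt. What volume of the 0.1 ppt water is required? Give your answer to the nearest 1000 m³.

986000 m³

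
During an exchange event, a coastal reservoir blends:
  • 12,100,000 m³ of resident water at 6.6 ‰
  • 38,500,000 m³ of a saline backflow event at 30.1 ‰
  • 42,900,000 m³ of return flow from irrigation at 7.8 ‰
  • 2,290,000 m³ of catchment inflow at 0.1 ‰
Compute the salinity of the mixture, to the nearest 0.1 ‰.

16.4 ‰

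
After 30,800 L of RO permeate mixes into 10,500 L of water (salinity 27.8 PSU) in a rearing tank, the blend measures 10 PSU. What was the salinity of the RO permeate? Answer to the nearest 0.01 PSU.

Salt balance: 10,500×27.8 + 30,800×S = 41,300×10
291,900 + 30,800·S = 413,000
S = (413,000 − 291,900) / 30,800 = 3.9318 PSU

3.93 PSU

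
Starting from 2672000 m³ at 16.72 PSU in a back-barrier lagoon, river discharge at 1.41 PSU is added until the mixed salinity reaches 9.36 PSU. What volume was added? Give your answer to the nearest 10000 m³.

Salt balance: 2,672,000×16.72 + V×1.41 = (2,672,000+V)×9.36
44,675,840 + 1.41V = 25,009,920 + 9.36V
19,665,920 = 7.95V
V = 2,473,700.63 m³

2470000 m³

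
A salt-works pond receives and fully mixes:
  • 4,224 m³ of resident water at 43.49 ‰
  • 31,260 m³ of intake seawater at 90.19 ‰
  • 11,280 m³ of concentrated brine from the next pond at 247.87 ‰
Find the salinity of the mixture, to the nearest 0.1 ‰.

124.0 ‰

Salt balance:
salt = 4,224×43.49 + 31,260×90.19 + 11,280×247.87 = 183,701.76 + 2,819,339.4 + 2,795,973.6 = 5,799,014.76
volume = 4,224 + 31,260 + 11,280 = 46,764 m³
S = 5,799,014.76 / 46,764 = 124.006 ‰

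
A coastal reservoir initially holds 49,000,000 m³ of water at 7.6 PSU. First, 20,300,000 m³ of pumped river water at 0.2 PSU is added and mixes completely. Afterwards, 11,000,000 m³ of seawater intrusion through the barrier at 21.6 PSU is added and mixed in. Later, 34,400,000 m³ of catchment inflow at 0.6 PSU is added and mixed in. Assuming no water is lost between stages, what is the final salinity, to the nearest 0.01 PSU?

Total salt / total volume:
Initial salt = 49,000,000×7.6 = 372,400,000
After stage 1: salt = 372,400,000 + 20,300,000×0.2 = 376,460,000; volume = 69,300,000 m³; S = 5.432 PSU
After stage 2: salt = 376,460,000 + 11,000,000×21.6 = 614,060,000; volume = 80,300,000 m³; S = 7.647 PSU
After stage 3: salt = 614,060,000 + 34,400,000×0.6 = 634,700,000; volume = 114,700,000 m³
S = 634,700,000 / 114,700,000 = 5.5336 PSU

5.53 PSU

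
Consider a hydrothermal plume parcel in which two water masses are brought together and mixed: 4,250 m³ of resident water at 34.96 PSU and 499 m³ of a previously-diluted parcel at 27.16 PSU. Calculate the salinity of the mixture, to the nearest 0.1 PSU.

34.1 PSU

Salt balance:
salt = 4,250×34.96 + 499×27.16 = 148,580 + 13,552.84 = 162,132.84
volume = 4,250 + 499 = 4,749 m³
S = 162,132.84 / 4,749 = 34.14 PSU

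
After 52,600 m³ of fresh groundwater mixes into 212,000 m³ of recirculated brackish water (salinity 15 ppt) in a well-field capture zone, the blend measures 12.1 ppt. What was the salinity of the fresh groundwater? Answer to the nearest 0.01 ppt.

Salt balance: 212,000×15 + 52,600×S = 264,600×12.1
3,180,000 + 52,600·S = 3,201,660
S = (3,201,660 − 3,180,000) / 52,600 = 0.4118 ppt

0.41 ppt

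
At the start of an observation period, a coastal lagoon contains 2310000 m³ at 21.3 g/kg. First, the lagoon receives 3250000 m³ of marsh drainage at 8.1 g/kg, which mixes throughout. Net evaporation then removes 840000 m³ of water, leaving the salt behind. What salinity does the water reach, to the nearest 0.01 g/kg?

After mixing: salt = 2,310,000×21.3 + 3,250,000×8.1 = 75,528,000; volume = 5,560,000 m³
After evaporation: salt unchanged = 75,528,000; volume = 5,560,000 − 840,000 = 4,720,000 m³
S = 75,528,000 / 4,720,000 = 16.0017 g/kg

16.00 g/kg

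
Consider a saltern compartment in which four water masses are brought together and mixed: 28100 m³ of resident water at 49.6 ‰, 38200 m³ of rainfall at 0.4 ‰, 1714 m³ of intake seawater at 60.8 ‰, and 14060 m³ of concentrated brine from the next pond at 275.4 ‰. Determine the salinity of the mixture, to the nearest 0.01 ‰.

65.62 ‰

Total salt / total volume:
salt = 28,100×49.6 + 38,200×0.4 + 1,714×60.8 + 14,060×275.4 = 1,393,760 + 15,280 + 104,211.2 + 3,872,124 = 5,385,375.2
volume = 28,100 + 38,200 + 1,714 + 14,060 = 82,074 m³
S = 5,385,375.2 / 82,074 = 65.6161 ‰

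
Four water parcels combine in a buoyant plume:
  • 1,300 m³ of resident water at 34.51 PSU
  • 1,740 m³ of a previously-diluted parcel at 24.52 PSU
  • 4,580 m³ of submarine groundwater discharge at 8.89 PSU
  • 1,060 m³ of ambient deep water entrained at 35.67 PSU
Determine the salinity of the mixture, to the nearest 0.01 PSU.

Weighted by volume,
salt = 1,300×34.51 + 1,740×24.52 + 4,580×8.89 + 1,060×35.67 = 44,863 + 42,664.8 + 40,716.2 + 37,810.2 = 166,054.2
volume = 1,300 + 1,740 + 4,580 + 1,060 = 8,680 m³
S = 166,054.2 / 8,680 = 19.1307 PSU

19.13 PSU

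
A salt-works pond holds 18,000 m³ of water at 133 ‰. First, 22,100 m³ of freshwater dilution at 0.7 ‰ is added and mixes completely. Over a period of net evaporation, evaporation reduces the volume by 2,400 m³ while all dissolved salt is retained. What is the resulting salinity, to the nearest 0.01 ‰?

63.91 ‰

After mixing: salt = 18,000×133 + 22,100×0.7 = 2,409,470; volume = 40,100 m³
After evaporation: salt unchanged = 2,409,470; volume = 40,100 − 2,400 = 37,700 m³
S = 2,409,470 / 37,700 = 63.9117 ‰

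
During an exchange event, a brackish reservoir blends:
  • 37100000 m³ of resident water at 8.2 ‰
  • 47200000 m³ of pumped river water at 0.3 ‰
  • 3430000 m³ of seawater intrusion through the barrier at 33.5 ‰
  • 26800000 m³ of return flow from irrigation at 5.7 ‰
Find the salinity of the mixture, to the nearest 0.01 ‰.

Conserving salt mass:
salt = 37,100,000×8.2 + 47,200,000×0.3 + 3,430,000×33.5 + 26,800,000×5.7 = 304,220,000 + 14,160,000 + 114,905,000 + 152,760,000 = 586,045,000
volume = 37,100,000 + 47,200,000 + 3,430,000 + 26,800,000 = 114,530,000 m³
S = 586,045,000 / 114,530,000 = 5.117 ‰

5.12 ‰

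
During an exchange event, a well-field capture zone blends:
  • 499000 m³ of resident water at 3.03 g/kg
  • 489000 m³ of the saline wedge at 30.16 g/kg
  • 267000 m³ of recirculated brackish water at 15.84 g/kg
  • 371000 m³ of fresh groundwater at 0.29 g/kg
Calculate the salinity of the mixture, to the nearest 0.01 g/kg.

12.67 g/kg

By conservation of dissolved salt,
salt = 499,000×3.03 + 489,000×30.16 + 267,000×15.84 + 371,000×0.29 = 1,511,970 + 14,748,240 + 4,229,280 + 107,590 = 20,597,080
volume = 499,000 + 489,000 + 267,000 + 371,000 = 1,626,000 m³
S = 20,597,080 / 1,626,000 = 12.6673 g/kg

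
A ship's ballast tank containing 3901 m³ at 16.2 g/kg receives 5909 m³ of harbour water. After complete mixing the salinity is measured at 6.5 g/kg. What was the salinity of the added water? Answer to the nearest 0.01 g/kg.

Salt balance: 3,901×16.2 + 5,909×S = 9,810×6.5
63,196.2 + 5,909·S = 63,765
S = (63,765 − 63,196.2) / 5,909 = 0.0963 g/kg

0.10 g/kg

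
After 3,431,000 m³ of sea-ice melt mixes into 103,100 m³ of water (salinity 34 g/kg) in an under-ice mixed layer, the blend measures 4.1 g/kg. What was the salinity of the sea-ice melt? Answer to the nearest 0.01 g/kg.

3.20 g/kg

Salt balance: 103,100×34 + 3,431,000×S = 3,534,100×4.1
3,505,400 + 3,431,000·S = 14,489,810
S = (14,489,810 − 3,505,400) / 3,431,000 = 3.2015 g/kg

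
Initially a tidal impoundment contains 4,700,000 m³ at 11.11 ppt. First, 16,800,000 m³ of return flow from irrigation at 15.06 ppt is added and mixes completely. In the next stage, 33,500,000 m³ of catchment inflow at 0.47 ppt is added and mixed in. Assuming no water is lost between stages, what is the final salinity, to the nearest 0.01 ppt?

5.84 ppt

Weighted by volume,
Initial salt = 4,700,000×11.11 = 52,217,000
After stage 1: salt = 52,217,000 + 16,800,000×15.06 = 305,225,000; volume = 21,500,000 m³; S = 14.197 ppt
After stage 2: salt = 305,225,000 + 33,500,000×0.47 = 320,970,000; volume = 55,000,000 m³
S = 320,970,000 / 55,000,000 = 5.8358 ppt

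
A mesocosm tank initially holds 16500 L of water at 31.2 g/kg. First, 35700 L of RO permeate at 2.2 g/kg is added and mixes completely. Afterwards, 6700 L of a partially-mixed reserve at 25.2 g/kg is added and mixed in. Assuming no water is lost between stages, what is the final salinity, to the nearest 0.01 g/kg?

Conserving salt mass:
Initial salt = 16,500×31.2 = 514,800
After stage 1: salt = 514,800 + 35,700×2.2 = 593,340; volume = 52,200 L; S = 11.367 g/kg
After stage 2: salt = 593,340 + 6,700×25.2 = 762,180; volume = 58,900 L
S = 762,180 / 58,900 = 12.9402 g/kg

12.94 g/kg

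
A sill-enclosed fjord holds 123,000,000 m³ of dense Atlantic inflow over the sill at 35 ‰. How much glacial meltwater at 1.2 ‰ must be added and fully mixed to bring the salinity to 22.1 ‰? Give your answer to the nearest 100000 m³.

Salt balance: 123,000,000×35 + V×1.2 = (123,000,000+V)×22.1
4,305,000,000 + 1.2V = 2,718,300,000 + 22.1V
1,586,700,000 = 20.9V
V = 75,918,660.29 m³

75900000 m³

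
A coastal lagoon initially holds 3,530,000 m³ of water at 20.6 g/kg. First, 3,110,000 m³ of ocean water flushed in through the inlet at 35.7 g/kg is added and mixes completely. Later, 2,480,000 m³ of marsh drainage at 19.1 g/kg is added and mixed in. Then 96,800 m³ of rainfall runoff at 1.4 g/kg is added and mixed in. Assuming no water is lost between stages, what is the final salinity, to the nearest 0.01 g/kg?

Mass of salt is conserved:
Initial salt = 3,530,000×20.6 = 72,718,000
After stage 1: salt = 72,718,000 + 3,110,000×35.7 = 183,745,000; volume = 6,640,000 m³; S = 27.672 g/kg
After stage 2: salt = 183,745,000 + 2,480,000×19.1 = 231,113,000; volume = 9,120,000 m³; S = 25.341 g/kg
After stage 3: salt = 231,113,000 + 96,800×1.4 = 231,248,520; volume = 9,216,800 m³
S = 231,248,520 / 9,216,800 = 25.0899 g/kg

25.09 g/kg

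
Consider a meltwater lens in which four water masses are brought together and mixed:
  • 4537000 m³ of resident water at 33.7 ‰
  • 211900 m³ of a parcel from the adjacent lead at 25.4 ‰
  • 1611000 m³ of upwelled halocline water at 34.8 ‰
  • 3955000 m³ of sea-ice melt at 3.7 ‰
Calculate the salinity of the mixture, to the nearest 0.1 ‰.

Total salt / total volume:
salt = 4,537,000×33.7 + 211,900×25.4 + 1,611,000×34.8 + 3,955,000×3.7 = 152,896,900 + 5,382,260 + 56,062,800 + 14,633,500 = 228,975,460
volume = 4,537,000 + 211,900 + 1,611,000 + 3,955,000 = 10,314,900 m³
S = 228,975,460 / 10,314,900 = 22.199 ‰

22.2 ‰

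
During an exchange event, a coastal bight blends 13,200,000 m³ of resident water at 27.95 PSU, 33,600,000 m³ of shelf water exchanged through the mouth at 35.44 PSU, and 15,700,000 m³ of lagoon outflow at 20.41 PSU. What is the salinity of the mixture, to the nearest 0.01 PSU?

Mass of salt is conserved:
salt = 13,200,000×27.95 + 33,600,000×35.44 + 15,700,000×20.41 = 368,940,000 + 1,190,784,000 + 320,437,000 = 1,880,161,000
volume = 13,200,000 + 33,600,000 + 15,700,000 = 62,500,000 m³
S = 1,880,161,000 / 62,500,000 = 30.0826 PSU

30.08 PSU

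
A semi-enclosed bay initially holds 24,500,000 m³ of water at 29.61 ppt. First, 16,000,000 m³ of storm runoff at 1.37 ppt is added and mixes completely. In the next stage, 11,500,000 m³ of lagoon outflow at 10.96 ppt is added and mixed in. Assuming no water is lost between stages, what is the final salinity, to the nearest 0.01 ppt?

16.80 ppt

Mass of salt is conserved:
Initial salt = 24,500,000×29.61 = 725,445,000
After stage 1: salt = 725,445,000 + 16,000,000×1.37 = 747,365,000; volume = 40,500,000 m³; S = 18.453 ppt
After stage 2: salt = 747,365,000 + 11,500,000×10.96 = 873,405,000; volume = 52,000,000 m³
S = 873,405,000 / 52,000,000 = 16.7963 ppt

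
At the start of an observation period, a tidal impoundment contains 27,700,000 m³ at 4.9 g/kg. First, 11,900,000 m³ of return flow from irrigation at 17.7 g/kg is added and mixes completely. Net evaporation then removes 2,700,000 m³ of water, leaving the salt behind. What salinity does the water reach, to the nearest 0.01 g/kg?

9.39 g/kg

After mixing: salt = 27,700,000×4.9 + 11,900,000×17.7 = 346,360,000; volume = 39,600,000 m³
After evaporation: salt unchanged = 346,360,000; volume = 39,600,000 − 2,700,000 = 36,900,000 m³
S = 346,360,000 / 36,900,000 = 9.3864 g/kg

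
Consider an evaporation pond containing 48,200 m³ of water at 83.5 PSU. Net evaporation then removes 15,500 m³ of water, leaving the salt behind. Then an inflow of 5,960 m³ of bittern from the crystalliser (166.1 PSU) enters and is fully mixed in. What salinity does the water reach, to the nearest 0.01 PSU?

After evaporation: salt = 48,200×83.5 = 4,024,700; volume = 48,200 − 15,500 = 32,700 m³
After mixing: salt = 4,024,700 + 5,960×166.1 = 5,014,656; volume = 32,700 + 5,960 = 38,660 m³
S = 5,014,656 / 38,660 = 129.7117 PSU

129.71 PSU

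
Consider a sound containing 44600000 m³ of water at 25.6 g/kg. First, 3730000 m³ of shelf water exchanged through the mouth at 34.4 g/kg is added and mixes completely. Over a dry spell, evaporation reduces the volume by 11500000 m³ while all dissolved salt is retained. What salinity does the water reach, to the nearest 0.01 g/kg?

After mixing: salt = 44,600,000×25.6 + 3,730,000×34.4 = 1,270,072,000; volume = 48,330,000 m³
After evaporation: salt unchanged = 1,270,072,000; volume = 48,330,000 − 11,500,000 = 36,830,000 m³
S = 1,270,072,000 / 36,830,000 = 34.4847 g/kg

34.48 g/kg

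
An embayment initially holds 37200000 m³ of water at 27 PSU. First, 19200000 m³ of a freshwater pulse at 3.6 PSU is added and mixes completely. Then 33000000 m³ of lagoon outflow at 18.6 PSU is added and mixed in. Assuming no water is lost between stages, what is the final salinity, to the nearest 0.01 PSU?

18.87 PSU

Total salt / total volume:
Initial salt = 37,200,000×27 = 1,004,400,000
After stage 1: salt = 1,004,400,000 + 19,200,000×3.6 = 1,073,520,000; volume = 56,400,000 m³; S = 19.034 PSU
After stage 2: salt = 1,073,520,000 + 33,000,000×18.6 = 1,687,320,000; volume = 89,400,000 m³
S = 1,687,320,000 / 89,400,000 = 18.8738 PSU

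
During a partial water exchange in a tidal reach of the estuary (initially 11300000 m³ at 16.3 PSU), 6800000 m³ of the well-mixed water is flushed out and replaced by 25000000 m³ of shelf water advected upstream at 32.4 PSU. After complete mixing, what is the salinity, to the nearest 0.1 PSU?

Remaining after removal: 4,500,000 m³ at 16.3 PSU (salt = 73,350,000)
After addition: salt = 73,350,000 + 25,000,000×32.4 = 883,350,000; volume = 29,500,000 m³
S = 883,350,000 / 29,500,000 = 29.9441 PSU

29.9 PSU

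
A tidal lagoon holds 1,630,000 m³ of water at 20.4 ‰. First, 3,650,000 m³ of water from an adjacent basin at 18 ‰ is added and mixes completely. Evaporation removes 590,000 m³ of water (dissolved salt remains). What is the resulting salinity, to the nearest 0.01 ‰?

21.10 ‰

After mixing: salt = 1,630,000×20.4 + 3,650,000×18 = 98,952,000; volume = 5,280,000 m³
After evaporation: salt unchanged = 98,952,000; volume = 5,280,000 − 590,000 = 4,690,000 m³
S = 98,952,000 / 4,690,000 = 21.0985 ‰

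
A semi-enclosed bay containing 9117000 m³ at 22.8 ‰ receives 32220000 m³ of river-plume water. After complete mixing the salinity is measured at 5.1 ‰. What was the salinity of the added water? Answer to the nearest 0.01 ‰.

0.09 ‰

Salt balance: 9,117,000×22.8 + 32,220,000×S = 41,337,000×5.1
207,867,600 + 32,220,000·S = 210,818,700
S = (210,818,700 − 207,867,600) / 32,220,000 = 0.0916 ‰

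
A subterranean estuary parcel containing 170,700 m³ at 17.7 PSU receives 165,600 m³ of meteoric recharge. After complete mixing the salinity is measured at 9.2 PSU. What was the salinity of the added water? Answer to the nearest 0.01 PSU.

Salt balance: 170,700×17.7 + 165,600×S = 336,300×9.2
3,021,390 + 165,600·S = 3,093,960
S = (3,093,960 − 3,021,390) / 165,600 = 0.4382 PSU

0.44 PSU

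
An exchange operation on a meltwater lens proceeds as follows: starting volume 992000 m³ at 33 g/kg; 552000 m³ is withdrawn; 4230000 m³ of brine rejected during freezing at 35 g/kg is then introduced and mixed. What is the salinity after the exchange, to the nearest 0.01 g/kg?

Remaining after removal: 440,000 m³ at 33 g/kg (salt = 14,520,000)
After addition: salt = 14,520,000 + 4,230,000×35 = 162,570,000; volume = 4,670,000 m³
S = 162,570,000 / 4,670,000 = 34.8116 g/kg

34.81 g/kg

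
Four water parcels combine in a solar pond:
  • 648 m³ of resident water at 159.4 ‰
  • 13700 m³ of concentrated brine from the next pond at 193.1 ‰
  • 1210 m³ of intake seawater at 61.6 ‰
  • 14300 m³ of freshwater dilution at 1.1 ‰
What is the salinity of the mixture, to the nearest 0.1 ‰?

Total salt / total volume:
salt = 648×159.4 + 13,700×193.1 + 1,210×61.6 + 14,300×1.1 = 103,291.2 + 2,645,470 + 74,536 + 15,730 = 2,839,027.2
volume = 648 + 13,700 + 1,210 + 14,300 = 29,858 m³
S = 2,839,027.2 / 29,858 = 95.084 ‰

95.1 ‰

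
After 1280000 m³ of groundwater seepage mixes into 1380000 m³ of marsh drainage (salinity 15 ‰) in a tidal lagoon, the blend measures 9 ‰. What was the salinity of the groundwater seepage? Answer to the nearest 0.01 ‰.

2.53 ‰

Salt balance: 1,380,000×15 + 1,280,000×S = 2,660,000×9
20,700,000 + 1,280,000·S = 23,940,000
S = (23,940,000 − 20,700,000) / 1,280,000 = 2.5313 ‰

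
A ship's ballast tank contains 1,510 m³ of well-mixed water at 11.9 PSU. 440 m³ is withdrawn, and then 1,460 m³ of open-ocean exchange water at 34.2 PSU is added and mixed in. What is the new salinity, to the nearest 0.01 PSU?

24.77 PSU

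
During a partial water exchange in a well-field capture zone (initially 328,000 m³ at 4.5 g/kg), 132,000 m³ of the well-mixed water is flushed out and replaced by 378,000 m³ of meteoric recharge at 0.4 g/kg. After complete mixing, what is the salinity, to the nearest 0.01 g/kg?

Remaining after removal: 196,000 m³ at 4.5 g/kg (salt = 882,000)
After addition: salt = 882,000 + 378,000×0.4 = 1,033,200; volume = 574,000 m³
S = 1,033,200 / 574,000 = 1.8 g/kg

1.80 g/kg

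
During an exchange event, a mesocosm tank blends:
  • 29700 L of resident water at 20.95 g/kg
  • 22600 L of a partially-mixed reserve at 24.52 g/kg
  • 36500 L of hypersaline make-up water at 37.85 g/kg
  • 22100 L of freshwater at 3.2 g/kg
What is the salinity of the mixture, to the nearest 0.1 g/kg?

Weighted by volume,
salt = 29,700×20.95 + 22,600×24.52 + 36,500×37.85 + 22,100×3.2 = 622,215 + 554,152 + 1,381,525 + 70,720 = 2,628,612
volume = 29,700 + 22,600 + 36,500 + 22,100 = 110,900 L
S = 2,628,612 / 110,900 = 23.703 g/kg

23.7 g/kg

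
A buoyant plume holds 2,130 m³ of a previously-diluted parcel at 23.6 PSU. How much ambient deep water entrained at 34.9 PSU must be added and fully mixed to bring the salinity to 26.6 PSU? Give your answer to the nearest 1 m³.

Salt balance: 2,130×23.6 + V×34.9 = (2,130+V)×26.6
50,268 + 34.9V = 56,658 + 26.6V
6,390 = 8.3V
V = 769.88 m³

770 m³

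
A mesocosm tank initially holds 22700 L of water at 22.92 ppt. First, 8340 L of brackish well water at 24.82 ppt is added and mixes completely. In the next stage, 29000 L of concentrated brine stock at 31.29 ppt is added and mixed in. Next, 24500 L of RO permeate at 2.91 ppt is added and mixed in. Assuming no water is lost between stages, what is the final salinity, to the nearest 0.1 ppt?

20.2 ppt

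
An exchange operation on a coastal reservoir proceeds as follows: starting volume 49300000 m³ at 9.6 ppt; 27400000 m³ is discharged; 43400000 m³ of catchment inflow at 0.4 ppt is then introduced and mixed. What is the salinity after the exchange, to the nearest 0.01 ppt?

Remaining after removal: 21,900,000 m³ at 9.6 ppt (salt = 210,240,000)
After addition: salt = 210,240,000 + 43,400,000×0.4 = 227,600,000; volume = 65,300,000 m³
S = 227,600,000 / 65,300,000 = 3.4855 ppt

3.49 ppt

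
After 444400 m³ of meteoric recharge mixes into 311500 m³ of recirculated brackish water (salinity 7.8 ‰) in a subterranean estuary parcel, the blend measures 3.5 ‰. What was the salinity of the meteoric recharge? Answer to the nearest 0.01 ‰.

0.49 ‰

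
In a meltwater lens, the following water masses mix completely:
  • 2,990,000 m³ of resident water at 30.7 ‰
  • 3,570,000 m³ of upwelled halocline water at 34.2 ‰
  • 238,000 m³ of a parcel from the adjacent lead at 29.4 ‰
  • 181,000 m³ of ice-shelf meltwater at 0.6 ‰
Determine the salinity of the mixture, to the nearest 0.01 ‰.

Conserving salt mass:
salt = 2,990,000×30.7 + 3,570,000×34.2 + 238,000×29.4 + 181,000×0.6 = 91,793,000 + 122,094,000 + 6,997,200 + 108,600 = 220,992,800
volume = 2,990,000 + 3,570,000 + 238,000 + 181,000 = 6,979,000 m³
S = 220,992,800 / 6,979,000 = 31.6654 ‰

31.67 ‰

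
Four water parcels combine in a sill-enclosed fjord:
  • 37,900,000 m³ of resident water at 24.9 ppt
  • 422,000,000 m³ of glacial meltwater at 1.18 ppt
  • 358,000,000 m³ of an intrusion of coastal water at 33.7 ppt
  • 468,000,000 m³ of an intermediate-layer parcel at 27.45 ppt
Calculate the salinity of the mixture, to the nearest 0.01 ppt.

Total salt / total volume:
salt = 37,900,000×24.9 + 422,000,000×1.18 + 358,000,000×33.7 + 468,000,000×27.45 = 943,710,000 + 497,960,000 + 12,064,600,000 + 12,846,600,000 = 26,352,870,000
volume = 37,900,000 + 422,000,000 + 358,000,000 + 468,000,000 = 1,285,900,000 m³
S = 26,352,870,000 / 1,285,900,000 = 20.4937 ppt

20.49 ppt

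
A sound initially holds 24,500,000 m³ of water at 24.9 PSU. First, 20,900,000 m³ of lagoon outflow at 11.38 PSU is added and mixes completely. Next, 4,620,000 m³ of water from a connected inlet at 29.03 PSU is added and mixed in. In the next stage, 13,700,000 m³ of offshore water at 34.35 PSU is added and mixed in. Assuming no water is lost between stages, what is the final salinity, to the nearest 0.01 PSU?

22.80 PSU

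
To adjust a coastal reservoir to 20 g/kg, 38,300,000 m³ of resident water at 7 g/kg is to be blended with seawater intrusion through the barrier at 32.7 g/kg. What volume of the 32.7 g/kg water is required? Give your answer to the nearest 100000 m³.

39200000 m³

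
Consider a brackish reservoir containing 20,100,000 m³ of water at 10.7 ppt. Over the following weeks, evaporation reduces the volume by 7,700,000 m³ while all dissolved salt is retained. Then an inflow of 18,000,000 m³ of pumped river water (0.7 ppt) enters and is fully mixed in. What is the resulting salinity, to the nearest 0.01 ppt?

After evaporation: salt = 20,100,000×10.7 = 215,070,000; volume = 20,100,000 − 7,700,000 = 12,400,000 m³
After mixing: salt = 215,070,000 + 18,000,000×0.7 = 227,670,000; volume = 12,400,000 + 18,000,000 = 30,400,000 m³
S = 227,670,000 / 30,400,000 = 7.4891 ppt

7.49 ppt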